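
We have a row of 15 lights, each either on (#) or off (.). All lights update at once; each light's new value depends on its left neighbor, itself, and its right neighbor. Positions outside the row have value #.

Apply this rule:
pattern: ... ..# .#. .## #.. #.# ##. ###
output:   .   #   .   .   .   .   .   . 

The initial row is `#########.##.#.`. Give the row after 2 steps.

...............
..............#

..............#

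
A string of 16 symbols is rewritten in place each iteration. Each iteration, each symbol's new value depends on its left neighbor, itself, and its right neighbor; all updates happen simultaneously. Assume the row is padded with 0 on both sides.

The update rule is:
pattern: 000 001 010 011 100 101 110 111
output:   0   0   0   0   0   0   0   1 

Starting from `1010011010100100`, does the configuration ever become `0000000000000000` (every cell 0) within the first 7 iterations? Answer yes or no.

yes

0000000000000000
all cells are 0 at iteration 1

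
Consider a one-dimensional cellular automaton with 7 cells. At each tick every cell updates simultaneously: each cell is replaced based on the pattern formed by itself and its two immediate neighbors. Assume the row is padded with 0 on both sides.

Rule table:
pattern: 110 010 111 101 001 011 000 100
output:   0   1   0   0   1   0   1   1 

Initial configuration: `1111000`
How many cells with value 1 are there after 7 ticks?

tick 1: 0000111
tick 2: 1111000  (repeats tick 0; period 2)
tick 7: 0000111
count of 1: 3

3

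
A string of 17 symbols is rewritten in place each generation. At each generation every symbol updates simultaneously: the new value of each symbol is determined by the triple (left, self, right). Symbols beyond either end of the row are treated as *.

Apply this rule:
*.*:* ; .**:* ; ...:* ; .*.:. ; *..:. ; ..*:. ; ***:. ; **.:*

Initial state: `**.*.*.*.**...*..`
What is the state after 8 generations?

.**.*.*.***.*....
****.*.**.**..**.
...**.******..***
.*.****....*..*..
*.**..*.**.......
****...***.*****.
...*.*.*.***...**
.*..*.*.**.*.*.*.

.*..*.*.**.*.*.*.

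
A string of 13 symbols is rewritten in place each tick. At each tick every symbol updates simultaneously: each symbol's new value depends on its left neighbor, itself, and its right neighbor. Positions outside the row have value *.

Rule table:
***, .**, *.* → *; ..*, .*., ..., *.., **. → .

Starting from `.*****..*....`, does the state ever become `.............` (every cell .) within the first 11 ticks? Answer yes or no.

yes

*****........
****.........
***..........
**...........
*............
.............
all cells are . at tick 6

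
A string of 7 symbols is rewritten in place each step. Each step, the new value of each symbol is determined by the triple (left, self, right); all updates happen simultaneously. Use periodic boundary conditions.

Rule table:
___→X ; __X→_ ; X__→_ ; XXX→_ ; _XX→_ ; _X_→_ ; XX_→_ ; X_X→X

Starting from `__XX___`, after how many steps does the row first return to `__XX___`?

X____XX
__XX___

2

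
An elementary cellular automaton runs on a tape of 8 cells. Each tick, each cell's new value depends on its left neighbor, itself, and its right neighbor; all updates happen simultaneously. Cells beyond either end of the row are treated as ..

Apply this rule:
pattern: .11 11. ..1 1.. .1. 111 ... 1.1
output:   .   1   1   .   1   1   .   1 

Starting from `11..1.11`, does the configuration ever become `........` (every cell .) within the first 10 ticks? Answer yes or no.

.1.111.1
111.1111
.111.111
1.111.11
11.111.1
.11.1111
1.11.111
11.11.11
.11.11.1
1.11.111
tick 10 is 1.11.111, still not uniform .

no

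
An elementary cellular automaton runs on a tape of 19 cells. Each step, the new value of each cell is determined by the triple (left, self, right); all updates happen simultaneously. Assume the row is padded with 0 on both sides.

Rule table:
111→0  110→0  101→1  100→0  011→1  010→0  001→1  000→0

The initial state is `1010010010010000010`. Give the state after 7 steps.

0100100100100000100
1001001001000001000
0010010010000010000
0100100100000100000
1001001000001000000
0010010000010000000
0100100000100000000

0100100000100000000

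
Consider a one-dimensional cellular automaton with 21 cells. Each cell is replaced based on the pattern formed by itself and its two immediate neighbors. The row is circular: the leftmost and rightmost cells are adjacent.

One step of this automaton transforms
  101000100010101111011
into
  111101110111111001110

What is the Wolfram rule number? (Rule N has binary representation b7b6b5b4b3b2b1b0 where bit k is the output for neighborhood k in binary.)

126

position 15: 111 → 0  (bit 7 = 0)
position 0: 110 → 1  (bit 6 = 1)
position 1: 101 → 1  (bit 5 = 1)
position 3: 100 → 1  (bit 4 = 1)
position 14: 011 → 1  (bit 3 = 1)
position 2: 010 → 1  (bit 2 = 1)
position 5: 001 → 1  (bit 1 = 1)
position 4: 000 → 0  (bit 0 = 0)
bits b7..b0 = 01111110 = 126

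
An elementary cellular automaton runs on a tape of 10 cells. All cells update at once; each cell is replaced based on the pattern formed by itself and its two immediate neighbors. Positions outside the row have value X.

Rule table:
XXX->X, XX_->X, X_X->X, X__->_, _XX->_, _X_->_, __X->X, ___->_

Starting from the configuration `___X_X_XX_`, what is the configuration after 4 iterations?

__X_X_X_XX
_X_X_X_X_X
X_X_X_X_X_
XX_X_X_X_X

XX_X_X_X_X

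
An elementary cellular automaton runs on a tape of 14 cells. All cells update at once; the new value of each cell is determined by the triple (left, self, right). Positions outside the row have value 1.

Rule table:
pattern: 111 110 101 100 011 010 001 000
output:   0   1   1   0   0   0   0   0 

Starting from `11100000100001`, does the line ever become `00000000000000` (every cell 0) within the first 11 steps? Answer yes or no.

yes

00100000000000
00000000000000
all cells are 0 at step 2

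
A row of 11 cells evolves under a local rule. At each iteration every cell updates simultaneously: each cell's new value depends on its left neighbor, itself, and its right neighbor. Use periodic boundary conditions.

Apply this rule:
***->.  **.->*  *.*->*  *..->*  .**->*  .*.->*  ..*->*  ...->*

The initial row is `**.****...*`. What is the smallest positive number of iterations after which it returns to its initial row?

.***..*****
**.****...*

2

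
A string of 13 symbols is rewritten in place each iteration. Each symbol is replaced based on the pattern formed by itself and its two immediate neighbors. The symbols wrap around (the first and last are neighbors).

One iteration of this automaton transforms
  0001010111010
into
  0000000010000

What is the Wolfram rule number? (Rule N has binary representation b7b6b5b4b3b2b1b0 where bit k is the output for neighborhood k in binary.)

position 8: 111 → 1  (bit 7 = 1)
position 9: 110 → 0  (bit 6 = 0)
position 4: 101 → 0  (bit 5 = 0)
position 12: 100 → 0  (bit 4 = 0)
position 7: 011 → 0  (bit 3 = 0)
position 3: 010 → 0  (bit 2 = 0)
position 2: 001 → 0  (bit 1 = 0)
position 0: 000 → 0  (bit 0 = 0)
bits b7..b0 = 10000000 = 128

128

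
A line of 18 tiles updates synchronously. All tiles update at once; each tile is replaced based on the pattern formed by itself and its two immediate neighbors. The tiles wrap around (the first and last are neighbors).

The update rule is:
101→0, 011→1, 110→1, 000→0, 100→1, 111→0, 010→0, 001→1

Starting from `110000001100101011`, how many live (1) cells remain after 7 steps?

011000011111000010
111100110001100101
000111111011111001
101100001010001110
001110010001011010
011011101010011001
011010100001111110
count of 1: 10

10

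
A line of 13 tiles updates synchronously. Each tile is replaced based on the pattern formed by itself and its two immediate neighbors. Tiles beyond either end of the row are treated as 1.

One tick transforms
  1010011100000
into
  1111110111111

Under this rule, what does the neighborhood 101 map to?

At position 1 the neighborhood is 101; the next row has 1 there.

1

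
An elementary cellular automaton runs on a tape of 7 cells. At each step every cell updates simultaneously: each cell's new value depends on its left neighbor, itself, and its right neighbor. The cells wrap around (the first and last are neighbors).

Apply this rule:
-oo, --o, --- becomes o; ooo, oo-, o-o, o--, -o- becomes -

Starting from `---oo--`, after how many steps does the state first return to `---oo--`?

14

oooo--o
-----oo
-ooooo-
oo-----
o--oooo
--oo---
ooo--oo
----oo-
ooooo--
o-----o
--ooooo
-oo----
oo--ooo
---oo--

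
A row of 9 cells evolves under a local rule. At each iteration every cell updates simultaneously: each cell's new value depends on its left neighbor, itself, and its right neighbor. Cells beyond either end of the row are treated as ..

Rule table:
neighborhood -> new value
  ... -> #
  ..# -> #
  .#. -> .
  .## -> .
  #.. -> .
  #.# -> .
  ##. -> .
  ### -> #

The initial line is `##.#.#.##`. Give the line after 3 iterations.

.#######.

.........
#########
.#######.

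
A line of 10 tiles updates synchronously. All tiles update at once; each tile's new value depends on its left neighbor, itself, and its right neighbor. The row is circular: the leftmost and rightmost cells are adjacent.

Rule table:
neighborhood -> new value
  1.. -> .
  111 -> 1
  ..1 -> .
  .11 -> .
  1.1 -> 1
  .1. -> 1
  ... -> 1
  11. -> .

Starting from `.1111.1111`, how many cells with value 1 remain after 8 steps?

6

1.11.1.11.
11..111..1
1....1....
1.11.1.11.  (repeats step 1; period 3)
step 8: 11..111..1
count of 1: 6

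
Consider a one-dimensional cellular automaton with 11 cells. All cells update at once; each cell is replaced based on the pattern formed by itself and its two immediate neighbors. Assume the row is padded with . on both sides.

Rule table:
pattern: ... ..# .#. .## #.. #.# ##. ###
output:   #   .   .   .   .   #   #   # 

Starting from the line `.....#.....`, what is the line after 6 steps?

###..##..##

####...####
.###.#..###
..###....##
#..##.##..#
....##.#...
###..##..##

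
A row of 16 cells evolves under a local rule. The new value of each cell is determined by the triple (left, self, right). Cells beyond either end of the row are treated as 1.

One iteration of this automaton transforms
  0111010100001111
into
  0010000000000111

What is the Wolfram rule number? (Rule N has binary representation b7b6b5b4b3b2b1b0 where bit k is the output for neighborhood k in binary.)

position 2: 111 → 1  (bit 7 = 1)
position 3: 110 → 0  (bit 6 = 0)
position 0: 101 → 0  (bit 5 = 0)
position 8: 100 → 0  (bit 4 = 0)
position 1: 011 → 0  (bit 3 = 0)
position 5: 010 → 0  (bit 2 = 0)
position 11: 001 → 0  (bit 1 = 0)
position 9: 000 → 0  (bit 0 = 0)
bits b7..b0 = 10000000 = 128

128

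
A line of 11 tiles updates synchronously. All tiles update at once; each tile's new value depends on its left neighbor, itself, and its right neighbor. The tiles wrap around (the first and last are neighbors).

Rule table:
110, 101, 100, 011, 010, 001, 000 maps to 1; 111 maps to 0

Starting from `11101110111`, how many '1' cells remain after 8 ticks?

9

00111011100
11101110111  (repeats tick 0; period 2)
tick 8: 11101110111
count of 1: 9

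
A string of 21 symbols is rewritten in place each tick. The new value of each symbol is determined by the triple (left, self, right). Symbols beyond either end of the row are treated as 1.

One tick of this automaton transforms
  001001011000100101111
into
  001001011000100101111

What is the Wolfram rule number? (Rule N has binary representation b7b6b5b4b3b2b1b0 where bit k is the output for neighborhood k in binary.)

position 18: 111 → 1  (bit 7 = 1)
position 8: 110 → 1  (bit 6 = 1)
position 6: 101 → 0  (bit 5 = 0)
position 0: 100 → 0  (bit 4 = 0)
position 7: 011 → 1  (bit 3 = 1)
position 2: 010 → 1  (bit 2 = 1)
position 1: 001 → 0  (bit 1 = 0)
position 10: 000 → 0  (bit 0 = 0)
bits b7..b0 = 11001100 = 204

204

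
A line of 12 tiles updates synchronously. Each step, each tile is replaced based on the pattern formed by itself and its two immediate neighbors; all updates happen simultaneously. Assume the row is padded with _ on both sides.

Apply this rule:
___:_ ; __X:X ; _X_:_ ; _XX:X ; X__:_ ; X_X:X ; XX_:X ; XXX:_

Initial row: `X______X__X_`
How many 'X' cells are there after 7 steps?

step 1: ______X__X__
step 2: _____X__X___
step 3: ____X__X____
step 4: ___X__X_____
step 5: __X__X______
step 6: _X__X_______
step 7: X__X________
count of X: 2

2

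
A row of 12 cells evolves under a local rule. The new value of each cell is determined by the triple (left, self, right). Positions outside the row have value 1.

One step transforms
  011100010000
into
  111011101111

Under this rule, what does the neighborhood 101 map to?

At position 0 the neighborhood is 101; the next row has 1 there.

1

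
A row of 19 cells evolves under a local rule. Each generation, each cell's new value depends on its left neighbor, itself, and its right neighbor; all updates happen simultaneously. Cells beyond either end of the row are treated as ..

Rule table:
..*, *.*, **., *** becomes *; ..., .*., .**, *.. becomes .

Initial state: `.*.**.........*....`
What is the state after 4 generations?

*.*.*........*.....
.*.*........*......
*.*........*.......
.*........*........

.*........*........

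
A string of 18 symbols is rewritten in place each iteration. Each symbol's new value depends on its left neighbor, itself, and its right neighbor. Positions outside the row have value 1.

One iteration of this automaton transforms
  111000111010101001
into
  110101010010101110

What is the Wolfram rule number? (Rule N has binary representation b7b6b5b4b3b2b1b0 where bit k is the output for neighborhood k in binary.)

position 0: 111 → 1  (bit 7 = 1)
position 2: 110 → 0  (bit 6 = 0)
position 9: 101 → 0  (bit 5 = 0)
position 3: 100 → 1  (bit 4 = 1)
position 6: 011 → 0  (bit 3 = 0)
position 10: 010 → 1  (bit 2 = 1)
position 5: 001 → 1  (bit 1 = 1)
position 4: 000 → 0  (bit 0 = 0)
bits b7..b0 = 10010110 = 150

150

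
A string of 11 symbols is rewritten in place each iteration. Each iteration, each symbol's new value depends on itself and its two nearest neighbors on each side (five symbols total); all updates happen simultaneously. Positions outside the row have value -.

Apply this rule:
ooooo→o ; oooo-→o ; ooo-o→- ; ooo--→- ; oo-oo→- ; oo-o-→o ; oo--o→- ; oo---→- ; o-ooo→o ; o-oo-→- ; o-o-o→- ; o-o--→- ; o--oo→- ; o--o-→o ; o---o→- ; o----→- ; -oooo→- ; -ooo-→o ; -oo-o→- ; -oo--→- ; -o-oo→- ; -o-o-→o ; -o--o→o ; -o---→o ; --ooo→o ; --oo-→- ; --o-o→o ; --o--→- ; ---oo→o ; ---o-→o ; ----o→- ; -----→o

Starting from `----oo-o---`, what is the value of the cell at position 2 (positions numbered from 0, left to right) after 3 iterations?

o

oo-o--o-o-o
--o-oooo-o-
-oo-o-o-o-o
position 2 holds o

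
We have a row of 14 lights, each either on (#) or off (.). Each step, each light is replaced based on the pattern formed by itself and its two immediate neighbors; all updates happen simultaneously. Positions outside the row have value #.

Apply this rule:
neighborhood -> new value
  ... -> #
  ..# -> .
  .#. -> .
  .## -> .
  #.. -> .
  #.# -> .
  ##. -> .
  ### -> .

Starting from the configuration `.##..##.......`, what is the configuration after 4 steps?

.######.......

step 1: ........#####.
step 2: .######.......
step 3: ........#####.  (repeats step 1; period 2)
step 4: .######.......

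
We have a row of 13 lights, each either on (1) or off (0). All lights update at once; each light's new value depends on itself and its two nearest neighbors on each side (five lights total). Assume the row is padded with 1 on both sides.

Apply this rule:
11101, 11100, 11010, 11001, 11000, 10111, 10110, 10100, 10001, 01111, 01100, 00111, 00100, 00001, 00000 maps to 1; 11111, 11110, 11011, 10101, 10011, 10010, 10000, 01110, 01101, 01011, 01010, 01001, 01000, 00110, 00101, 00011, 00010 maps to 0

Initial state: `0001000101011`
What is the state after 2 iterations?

1101010000011
0110010011011

0110010011011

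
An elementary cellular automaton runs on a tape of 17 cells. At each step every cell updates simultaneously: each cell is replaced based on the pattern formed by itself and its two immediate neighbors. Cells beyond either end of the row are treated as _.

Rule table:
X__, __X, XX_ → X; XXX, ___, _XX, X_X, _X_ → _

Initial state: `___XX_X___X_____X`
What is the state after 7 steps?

____X_X_X_XX___X_

__X_X__X_X_X___X_
_X___XX_____X_X_X
X_X_X_XX___X_____
_______XX_X_X____
______X_X____X___
_____X___X__X_X__
____X_X_X_XX___X_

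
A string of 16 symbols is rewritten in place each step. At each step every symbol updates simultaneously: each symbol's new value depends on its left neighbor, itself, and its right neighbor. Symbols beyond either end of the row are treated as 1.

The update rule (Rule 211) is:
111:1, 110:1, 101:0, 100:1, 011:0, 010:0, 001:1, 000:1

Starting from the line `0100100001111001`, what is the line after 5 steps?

1111001101111010

step 1: 0011011110111110
step 2: 1101001110011110
step 3: 1100110111101110
step 4: 1111010011100110
step 5: 1111001101111010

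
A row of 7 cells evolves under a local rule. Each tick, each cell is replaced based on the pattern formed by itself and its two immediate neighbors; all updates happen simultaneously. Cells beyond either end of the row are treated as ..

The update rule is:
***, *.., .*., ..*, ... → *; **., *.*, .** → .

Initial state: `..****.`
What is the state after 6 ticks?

*..*..*

**.**.*
......*
*******
.*****.
*.***.*
*..*..*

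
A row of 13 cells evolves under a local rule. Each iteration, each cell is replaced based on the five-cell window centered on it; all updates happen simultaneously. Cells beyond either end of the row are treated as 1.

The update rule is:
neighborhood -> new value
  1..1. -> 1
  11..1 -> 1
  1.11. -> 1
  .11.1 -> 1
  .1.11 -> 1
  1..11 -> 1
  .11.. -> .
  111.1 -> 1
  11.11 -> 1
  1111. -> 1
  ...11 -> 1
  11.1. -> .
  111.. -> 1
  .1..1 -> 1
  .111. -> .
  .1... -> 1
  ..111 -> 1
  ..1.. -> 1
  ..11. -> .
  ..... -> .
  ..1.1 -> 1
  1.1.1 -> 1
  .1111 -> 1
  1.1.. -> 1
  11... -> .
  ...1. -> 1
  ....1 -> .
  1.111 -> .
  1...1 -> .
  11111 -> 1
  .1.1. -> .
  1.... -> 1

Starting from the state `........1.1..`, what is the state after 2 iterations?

.111..1.11.11

.1.....11.111
.111..1.11.11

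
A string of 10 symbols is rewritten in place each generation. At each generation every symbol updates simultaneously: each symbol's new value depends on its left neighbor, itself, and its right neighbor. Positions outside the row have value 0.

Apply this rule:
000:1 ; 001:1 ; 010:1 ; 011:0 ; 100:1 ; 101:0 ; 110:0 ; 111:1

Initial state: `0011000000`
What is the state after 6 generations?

0000000110

1100111111
0011011110
1100001101
0011110001
1101101111
0000000110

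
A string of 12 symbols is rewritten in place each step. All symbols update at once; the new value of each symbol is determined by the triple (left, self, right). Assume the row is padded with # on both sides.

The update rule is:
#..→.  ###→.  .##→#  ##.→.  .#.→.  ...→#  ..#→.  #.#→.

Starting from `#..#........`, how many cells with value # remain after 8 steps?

.....######.
.###.#......
.#.....####.
...###.#....
.#.#.....##.
.....###.#..
.###.#......  (repeats step 2; period 5)
step 8: .#.....####.
count of #: 5

5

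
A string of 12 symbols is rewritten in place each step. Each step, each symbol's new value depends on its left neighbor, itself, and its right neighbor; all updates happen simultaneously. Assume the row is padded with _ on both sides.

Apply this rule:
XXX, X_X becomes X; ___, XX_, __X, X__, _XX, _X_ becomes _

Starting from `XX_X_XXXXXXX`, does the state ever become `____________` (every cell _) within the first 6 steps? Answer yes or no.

__X_X_XXXXX_
___X_X_XXX__
____X_X_X___
_____X_X____
______X_____
____________
all cells are _ at step 6

yes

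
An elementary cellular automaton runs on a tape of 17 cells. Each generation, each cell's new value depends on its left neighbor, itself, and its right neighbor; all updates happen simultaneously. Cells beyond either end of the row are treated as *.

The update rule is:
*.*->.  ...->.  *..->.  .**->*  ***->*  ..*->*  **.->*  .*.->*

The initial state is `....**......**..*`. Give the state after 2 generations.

..****....****.**

...***.....***.**
..****....****.**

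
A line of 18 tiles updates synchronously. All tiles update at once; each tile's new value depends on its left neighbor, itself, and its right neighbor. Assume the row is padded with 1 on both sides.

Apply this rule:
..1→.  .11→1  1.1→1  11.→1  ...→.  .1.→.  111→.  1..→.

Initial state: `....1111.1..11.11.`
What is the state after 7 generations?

.......11.........

....1..11...111111
.......11...1.....
.......11.........
.......11.........  (fixed point — unchanged through generation 7)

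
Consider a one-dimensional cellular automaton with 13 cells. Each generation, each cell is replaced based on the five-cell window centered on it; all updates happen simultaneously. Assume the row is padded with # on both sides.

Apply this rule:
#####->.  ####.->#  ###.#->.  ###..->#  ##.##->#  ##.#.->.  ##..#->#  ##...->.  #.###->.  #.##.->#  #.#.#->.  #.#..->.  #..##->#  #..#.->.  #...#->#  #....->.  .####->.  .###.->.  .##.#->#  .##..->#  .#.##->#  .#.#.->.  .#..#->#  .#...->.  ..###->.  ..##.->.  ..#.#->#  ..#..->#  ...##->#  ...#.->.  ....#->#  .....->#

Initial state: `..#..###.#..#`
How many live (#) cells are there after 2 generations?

#.###.....##.
.#..#..###.##
count of #: 7

7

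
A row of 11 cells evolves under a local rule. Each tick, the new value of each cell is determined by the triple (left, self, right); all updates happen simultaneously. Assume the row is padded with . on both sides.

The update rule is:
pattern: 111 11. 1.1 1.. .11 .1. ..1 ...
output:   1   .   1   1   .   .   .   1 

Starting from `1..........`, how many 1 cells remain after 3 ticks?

tick 1: .1111111111
tick 2: ..11111111.
tick 3: 1..111111.1
count of 1: 8

8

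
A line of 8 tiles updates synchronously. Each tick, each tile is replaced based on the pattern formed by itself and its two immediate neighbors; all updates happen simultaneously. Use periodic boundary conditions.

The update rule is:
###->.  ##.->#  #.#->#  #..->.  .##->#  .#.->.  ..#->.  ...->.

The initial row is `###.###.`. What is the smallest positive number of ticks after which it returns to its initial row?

2

#.###.##
###.###.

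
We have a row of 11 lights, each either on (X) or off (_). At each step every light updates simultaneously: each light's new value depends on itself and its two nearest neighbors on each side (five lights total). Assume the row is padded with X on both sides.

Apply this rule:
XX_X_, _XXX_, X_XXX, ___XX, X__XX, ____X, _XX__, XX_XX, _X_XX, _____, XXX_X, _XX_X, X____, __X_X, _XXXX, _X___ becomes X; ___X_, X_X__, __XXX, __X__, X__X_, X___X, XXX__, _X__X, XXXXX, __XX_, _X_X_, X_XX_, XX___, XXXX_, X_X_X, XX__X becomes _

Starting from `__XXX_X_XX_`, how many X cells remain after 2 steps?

9

_X_XXX_X_XX
X_XXXXX_XXX
count of X: 9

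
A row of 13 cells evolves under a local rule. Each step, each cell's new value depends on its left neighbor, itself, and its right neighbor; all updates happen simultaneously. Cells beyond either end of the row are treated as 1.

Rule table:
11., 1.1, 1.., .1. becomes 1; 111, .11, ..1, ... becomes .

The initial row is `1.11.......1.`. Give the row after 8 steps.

11.11......11
.11.11.......
1.11.11......
11.11.11.....
.11.11.11....
1.11.11.11...
11.11.11.11..
.11.11.11.11.

.11.11.11.11.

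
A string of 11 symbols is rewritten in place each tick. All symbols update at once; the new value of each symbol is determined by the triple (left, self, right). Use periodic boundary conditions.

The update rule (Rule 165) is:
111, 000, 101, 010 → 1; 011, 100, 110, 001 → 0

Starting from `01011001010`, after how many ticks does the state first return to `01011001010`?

31

01100001110
00001100100
11100000101
11001110110
00000101001
01110111001
10101010001
01111110100
00111101101
00011010011
01000110000
01010000111
11110110010
01101000011
10011011000
10000100010
10110101011
01001111101
11000111011
10010010101
00010011110
11010001100
00110100000
10001101111
00100010111
00101011010
10111100110
11011000001
10100011100
11101001000
01011001010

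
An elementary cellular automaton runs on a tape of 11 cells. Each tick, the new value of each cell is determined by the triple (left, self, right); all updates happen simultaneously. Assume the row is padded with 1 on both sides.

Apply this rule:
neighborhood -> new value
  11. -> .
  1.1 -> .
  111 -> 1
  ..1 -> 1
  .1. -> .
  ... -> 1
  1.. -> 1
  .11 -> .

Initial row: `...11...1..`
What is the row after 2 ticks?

tick 1: 111..111.11
tick 2: 11.11.1...1

11.11.1...1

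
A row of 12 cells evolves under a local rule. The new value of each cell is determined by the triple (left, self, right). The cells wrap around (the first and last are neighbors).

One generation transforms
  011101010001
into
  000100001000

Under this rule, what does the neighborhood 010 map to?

0

At position 5 the neighborhood is 010; the next row has 0 there.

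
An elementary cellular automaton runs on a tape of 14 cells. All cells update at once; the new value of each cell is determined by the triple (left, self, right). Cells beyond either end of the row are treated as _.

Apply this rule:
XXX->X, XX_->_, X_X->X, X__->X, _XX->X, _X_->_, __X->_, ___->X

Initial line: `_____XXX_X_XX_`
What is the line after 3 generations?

XXXX_XX_X_XX_X
XXX_XX_X_XX_X_
XX_XX_X_XX_X_X

XX_XX_X_XX_X_X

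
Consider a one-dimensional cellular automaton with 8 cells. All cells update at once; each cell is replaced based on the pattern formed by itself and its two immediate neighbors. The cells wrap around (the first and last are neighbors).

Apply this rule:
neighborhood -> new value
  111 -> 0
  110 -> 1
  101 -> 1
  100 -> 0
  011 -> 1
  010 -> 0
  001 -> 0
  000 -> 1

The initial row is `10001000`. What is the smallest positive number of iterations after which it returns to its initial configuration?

00100010
10001000

2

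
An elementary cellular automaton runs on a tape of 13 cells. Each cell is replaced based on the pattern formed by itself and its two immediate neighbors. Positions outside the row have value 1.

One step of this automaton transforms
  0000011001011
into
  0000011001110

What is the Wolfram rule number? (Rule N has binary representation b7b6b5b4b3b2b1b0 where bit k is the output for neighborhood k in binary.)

108

position 12: 111 → 0  (bit 7 = 0)
position 6: 110 → 1  (bit 6 = 1)
position 10: 101 → 1  (bit 5 = 1)
position 0: 100 → 0  (bit 4 = 0)
position 5: 011 → 1  (bit 3 = 1)
position 9: 010 → 1  (bit 2 = 1)
position 4: 001 → 0  (bit 1 = 0)
position 1: 000 → 0  (bit 0 = 0)
bits b7..b0 = 01101100 = 108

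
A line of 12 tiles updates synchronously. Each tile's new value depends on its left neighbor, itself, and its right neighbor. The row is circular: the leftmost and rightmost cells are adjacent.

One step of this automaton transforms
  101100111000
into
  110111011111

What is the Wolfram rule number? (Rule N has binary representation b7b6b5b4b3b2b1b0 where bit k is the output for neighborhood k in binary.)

247

position 7: 111 → 1  (bit 7 = 1)
position 3: 110 → 1  (bit 6 = 1)
position 1: 101 → 1  (bit 5 = 1)
position 4: 100 → 1  (bit 4 = 1)
position 2: 011 → 0  (bit 3 = 0)
position 0: 010 → 1  (bit 2 = 1)
position 5: 001 → 1  (bit 1 = 1)
position 10: 000 → 1  (bit 0 = 1)
bits b7..b0 = 11110111 = 247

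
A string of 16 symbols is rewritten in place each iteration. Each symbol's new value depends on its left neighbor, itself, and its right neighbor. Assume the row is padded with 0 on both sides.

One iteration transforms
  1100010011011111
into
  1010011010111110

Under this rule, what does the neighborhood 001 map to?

At position 4 the neighborhood is 001; the next row has 0 there.

0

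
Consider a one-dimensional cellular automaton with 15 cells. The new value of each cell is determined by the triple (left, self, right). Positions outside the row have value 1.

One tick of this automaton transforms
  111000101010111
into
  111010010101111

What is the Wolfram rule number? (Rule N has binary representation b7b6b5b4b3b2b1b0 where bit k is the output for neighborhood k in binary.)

position 0: 111 → 1  (bit 7 = 1)
position 2: 110 → 1  (bit 6 = 1)
position 7: 101 → 1  (bit 5 = 1)
position 3: 100 → 0  (bit 4 = 0)
position 12: 011 → 1  (bit 3 = 1)
position 6: 010 → 0  (bit 2 = 0)
position 5: 001 → 0  (bit 1 = 0)
position 4: 000 → 1  (bit 0 = 1)
bits b7..b0 = 11101001 = 233

233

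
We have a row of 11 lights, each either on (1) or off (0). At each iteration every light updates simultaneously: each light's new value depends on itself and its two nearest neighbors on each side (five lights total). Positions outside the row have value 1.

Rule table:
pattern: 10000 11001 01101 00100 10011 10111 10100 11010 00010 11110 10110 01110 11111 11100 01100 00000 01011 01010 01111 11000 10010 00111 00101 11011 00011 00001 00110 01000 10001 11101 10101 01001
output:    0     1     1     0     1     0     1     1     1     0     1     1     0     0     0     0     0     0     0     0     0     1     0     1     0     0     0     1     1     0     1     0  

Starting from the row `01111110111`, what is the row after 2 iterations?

00000010110

10000001000
00000010110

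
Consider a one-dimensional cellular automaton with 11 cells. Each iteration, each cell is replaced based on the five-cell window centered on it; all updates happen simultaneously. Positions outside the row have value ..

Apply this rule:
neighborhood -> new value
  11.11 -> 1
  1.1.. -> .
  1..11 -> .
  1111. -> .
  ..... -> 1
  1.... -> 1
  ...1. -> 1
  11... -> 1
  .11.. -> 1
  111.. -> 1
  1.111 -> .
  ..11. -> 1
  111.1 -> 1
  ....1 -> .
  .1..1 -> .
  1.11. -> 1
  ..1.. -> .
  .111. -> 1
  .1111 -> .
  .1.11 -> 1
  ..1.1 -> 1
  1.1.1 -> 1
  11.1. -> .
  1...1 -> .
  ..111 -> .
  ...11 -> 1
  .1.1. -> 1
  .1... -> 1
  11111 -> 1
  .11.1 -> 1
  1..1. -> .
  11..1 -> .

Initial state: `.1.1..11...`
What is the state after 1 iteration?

111...11111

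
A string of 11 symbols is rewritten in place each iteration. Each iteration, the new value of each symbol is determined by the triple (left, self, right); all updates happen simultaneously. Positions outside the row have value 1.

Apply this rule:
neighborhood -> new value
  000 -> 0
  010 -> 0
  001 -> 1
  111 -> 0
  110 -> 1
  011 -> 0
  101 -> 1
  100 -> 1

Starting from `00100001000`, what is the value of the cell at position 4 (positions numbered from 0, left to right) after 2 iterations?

1

11010010101
01101101010
position 4 holds 1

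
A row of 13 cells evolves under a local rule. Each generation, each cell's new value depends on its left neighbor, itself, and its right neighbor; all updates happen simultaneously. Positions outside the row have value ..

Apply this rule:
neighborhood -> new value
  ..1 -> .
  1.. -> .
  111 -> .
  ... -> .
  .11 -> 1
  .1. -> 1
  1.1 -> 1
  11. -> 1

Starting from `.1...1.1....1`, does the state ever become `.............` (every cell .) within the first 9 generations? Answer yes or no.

generation 1: .1...111....1
generation 2: .1...1.1....1  (repeats generation 0; period 2)
generation 9: .1...111....1
generation 9 is .1...111....1, still not uniform .

no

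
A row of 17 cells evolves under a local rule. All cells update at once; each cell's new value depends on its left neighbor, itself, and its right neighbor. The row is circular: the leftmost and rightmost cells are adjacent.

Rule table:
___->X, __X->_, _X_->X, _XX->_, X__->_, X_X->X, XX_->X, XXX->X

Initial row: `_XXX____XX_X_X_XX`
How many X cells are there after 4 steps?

step 1: X_XX_XX__XXXXXX_X
step 2: XX_XX_X___XXXXXX_
step 3: _XX_XXX_X__XXXXXX
step 4: X_XX_XXXX___XXXXX
count of X: 12

12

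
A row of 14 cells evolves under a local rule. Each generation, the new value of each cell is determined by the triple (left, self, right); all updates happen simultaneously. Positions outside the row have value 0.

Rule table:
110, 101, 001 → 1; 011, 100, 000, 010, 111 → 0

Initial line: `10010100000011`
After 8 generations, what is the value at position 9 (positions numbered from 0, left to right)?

00101000000101
01010000001010
10100000010100
01000000101000
10000001010000
00000010100000
00000101000000
00001010000000
position 9 holds 0

0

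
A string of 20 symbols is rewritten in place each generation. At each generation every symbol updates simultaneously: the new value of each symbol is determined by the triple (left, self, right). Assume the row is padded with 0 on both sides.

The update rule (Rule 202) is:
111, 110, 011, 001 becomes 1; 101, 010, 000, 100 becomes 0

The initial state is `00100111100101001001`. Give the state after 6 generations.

11111111101001000000

01001111101000010010
10011111100000100100
00111111100001001000
01111111100010010000
11111111100100100000
11111111101001000000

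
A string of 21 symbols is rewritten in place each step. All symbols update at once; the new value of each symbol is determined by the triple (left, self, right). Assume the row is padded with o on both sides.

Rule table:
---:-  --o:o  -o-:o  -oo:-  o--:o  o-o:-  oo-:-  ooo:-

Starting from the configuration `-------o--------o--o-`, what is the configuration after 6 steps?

step 1: o-----ooo------ooooo-
step 2: -o---o---o----o------
step 3: -oo-ooo-ooo--ooo----o
step 4: -----------oo---o--o-
step 5: o---------o--o-ooooo-
step 6: -o-------ooooo-------

-o-------ooooo-------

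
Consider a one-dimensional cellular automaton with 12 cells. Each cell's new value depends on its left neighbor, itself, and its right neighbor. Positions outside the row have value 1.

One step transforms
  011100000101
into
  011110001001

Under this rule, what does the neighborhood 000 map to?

At position 5 the neighborhood is 000; the next row has 0 there.

0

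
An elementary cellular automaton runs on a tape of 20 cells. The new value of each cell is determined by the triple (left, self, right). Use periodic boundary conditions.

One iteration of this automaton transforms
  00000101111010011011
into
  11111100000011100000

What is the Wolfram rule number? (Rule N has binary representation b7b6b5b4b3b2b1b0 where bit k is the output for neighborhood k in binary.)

position 8: 111 → 0  (bit 7 = 0)
position 10: 110 → 0  (bit 6 = 0)
position 6: 101 → 0  (bit 5 = 0)
position 0: 100 → 1  (bit 4 = 1)
position 7: 011 → 0  (bit 3 = 0)
position 5: 010 → 1  (bit 2 = 1)
position 4: 001 → 1  (bit 1 = 1)
position 1: 000 → 1  (bit 0 = 1)
bits b7..b0 = 00010111 = 23

23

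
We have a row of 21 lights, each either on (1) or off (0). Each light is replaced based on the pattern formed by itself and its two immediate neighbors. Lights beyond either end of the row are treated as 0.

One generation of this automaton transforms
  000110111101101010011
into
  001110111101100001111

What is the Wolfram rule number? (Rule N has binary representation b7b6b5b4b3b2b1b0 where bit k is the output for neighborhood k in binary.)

position 7: 111 → 1  (bit 7 = 1)
position 4: 110 → 1  (bit 6 = 1)
position 5: 101 → 0  (bit 5 = 0)
position 17: 100 → 1  (bit 4 = 1)
position 3: 011 → 1  (bit 3 = 1)
position 14: 010 → 0  (bit 2 = 0)
position 2: 001 → 1  (bit 1 = 1)
position 0: 000 → 0  (bit 0 = 0)
bits b7..b0 = 11011010 = 218

218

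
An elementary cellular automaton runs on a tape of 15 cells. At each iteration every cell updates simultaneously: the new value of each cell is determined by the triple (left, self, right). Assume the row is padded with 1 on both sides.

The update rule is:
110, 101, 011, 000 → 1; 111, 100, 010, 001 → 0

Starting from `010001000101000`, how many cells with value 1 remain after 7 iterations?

8

100100010010010
100001000000001
101100011111101
111101010000111
000110100110100
010111000111000
101101010101010
count of 1: 8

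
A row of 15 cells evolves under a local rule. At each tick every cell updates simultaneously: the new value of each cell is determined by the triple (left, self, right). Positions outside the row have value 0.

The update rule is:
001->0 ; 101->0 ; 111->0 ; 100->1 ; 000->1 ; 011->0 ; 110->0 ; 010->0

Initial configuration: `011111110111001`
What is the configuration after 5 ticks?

tick 1: 000000000000100
tick 2: 111111111110011
tick 3: 000000000001000
tick 4: 111111111100111
tick 5: 000000000010000

000000000010000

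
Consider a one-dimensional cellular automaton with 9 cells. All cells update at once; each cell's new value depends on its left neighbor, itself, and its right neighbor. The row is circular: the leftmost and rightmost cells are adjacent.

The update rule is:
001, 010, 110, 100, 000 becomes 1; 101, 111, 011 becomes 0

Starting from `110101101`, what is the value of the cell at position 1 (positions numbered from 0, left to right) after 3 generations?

010100100
110111111
010000000
position 1 holds 1

1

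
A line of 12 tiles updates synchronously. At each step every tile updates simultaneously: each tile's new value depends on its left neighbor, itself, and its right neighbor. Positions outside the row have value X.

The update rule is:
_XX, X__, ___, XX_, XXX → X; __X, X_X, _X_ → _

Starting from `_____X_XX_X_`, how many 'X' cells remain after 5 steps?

10

XXXX___XX___
XXXXXX_XXXX_
XXXXXX_XXXX_  (fixed point — unchanged through step 5)
count of X: 10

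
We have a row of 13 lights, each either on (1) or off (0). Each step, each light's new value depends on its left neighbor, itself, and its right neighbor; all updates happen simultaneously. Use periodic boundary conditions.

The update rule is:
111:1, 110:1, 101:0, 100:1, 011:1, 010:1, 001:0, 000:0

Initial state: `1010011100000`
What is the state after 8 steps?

1011011111110

1011011110000
1011011111000
1011011111100
1011011111110
1011011111110  (fixed point — unchanged through step 8)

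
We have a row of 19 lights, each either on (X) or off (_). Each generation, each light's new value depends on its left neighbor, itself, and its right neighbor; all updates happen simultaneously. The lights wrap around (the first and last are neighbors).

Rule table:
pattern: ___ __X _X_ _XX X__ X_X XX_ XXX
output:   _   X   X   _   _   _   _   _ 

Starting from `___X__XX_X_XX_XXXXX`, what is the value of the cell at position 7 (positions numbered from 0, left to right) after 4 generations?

generation 1: __XX_X___X_________
generation 2: _X___X__XX_________
generation 3: XX__XX_X___________
generation 4: ___X___X__________X
position 7 holds X

X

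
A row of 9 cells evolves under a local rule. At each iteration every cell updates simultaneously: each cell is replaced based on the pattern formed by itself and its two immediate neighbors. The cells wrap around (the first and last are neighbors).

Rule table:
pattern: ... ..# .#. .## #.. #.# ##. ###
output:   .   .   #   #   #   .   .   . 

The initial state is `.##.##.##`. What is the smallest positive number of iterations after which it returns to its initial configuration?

.#..#..#.
.##.##.##

2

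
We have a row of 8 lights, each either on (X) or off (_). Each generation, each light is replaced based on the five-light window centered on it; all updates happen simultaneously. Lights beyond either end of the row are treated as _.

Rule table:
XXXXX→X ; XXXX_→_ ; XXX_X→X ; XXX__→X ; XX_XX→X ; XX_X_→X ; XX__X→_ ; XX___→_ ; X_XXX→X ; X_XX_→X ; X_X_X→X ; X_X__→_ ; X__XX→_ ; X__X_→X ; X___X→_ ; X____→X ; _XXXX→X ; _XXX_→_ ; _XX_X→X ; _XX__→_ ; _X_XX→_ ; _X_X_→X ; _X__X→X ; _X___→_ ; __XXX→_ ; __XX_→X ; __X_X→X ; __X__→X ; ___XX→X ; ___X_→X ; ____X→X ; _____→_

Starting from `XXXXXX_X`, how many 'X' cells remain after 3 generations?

4

_XXX_XX_
X__XXX__
XX___X_X
count of X: 4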